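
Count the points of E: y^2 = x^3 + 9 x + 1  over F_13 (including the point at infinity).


For each x in F_13, count y with y^2 = x^3 + 9 x + 1 mod 13:
  x = 0: RHS = 1, y in [1, 12]  -> 2 point(s)
  x = 2: RHS = 1, y in [1, 12]  -> 2 point(s)
  x = 3: RHS = 3, y in [4, 9]  -> 2 point(s)
  x = 4: RHS = 10, y in [6, 7]  -> 2 point(s)
  x = 7: RHS = 4, y in [2, 11]  -> 2 point(s)
  x = 8: RHS = 0, y in [0]  -> 1 point(s)
  x = 10: RHS = 12, y in [5, 8]  -> 2 point(s)
  x = 11: RHS = 1, y in [1, 12]  -> 2 point(s)
  x = 12: RHS = 4, y in [2, 11]  -> 2 point(s)
Affine points: 17. Add the point at infinity: total = 18.

#E(F_13) = 18


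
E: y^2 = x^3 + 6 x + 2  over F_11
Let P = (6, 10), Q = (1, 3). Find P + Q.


P != Q, so use the chord formula.
s = (y2 - y1) / (x2 - x1) = (4) / (6) mod 11 = 8
x3 = s^2 - x1 - x2 mod 11 = 8^2 - 6 - 1 = 2
y3 = s (x1 - x3) - y1 mod 11 = 8 * (6 - 2) - 10 = 0

P + Q = (2, 0)


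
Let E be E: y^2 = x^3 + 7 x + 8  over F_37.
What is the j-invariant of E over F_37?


Delta = -16(4 a^3 + 27 b^2) mod 37 = 17
-1728 * (4 a)^3 = -1728 * (4*7)^3 mod 37 = 10
j = 10 * 17^(-1) mod 37 = 18

j = 18 (mod 37)


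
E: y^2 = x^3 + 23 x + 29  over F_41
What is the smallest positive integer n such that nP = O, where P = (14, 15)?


Compute successive multiples of P until we hit O:
  1P = (14, 15)
  2P = (5, 33)
  3P = (26, 9)
  4P = (32, 35)
  5P = (18, 17)
  6P = (40, 13)
  7P = (20, 17)
  8P = (39, 4)
  ... (continuing to 30P)
  30P = O

ord(P) = 30


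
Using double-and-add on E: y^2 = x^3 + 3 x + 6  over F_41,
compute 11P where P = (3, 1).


k = 11 = 1011_2 (binary, LSB first: 1101)
Double-and-add from P = (3, 1):
  bit 0 = 1: acc = O + (3, 1) = (3, 1)
  bit 1 = 1: acc = (3, 1) + (14, 39) = (40, 24)
  bit 2 = 0: acc unchanged = (40, 24)
  bit 3 = 1: acc = (40, 24) + (5, 8) = (35, 31)

11P = (35, 31)


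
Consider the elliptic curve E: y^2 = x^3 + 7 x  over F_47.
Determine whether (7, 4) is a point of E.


Check whether y^2 = x^3 + 7 x + 0 (mod 47) for (x, y) = (7, 4).
LHS: y^2 = 4^2 mod 47 = 16
RHS: x^3 + 7 x + 0 = 7^3 + 7*7 + 0 mod 47 = 16
LHS = RHS

Yes, on the curve


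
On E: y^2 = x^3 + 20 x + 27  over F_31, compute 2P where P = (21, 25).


Doubling: s = (3 x1^2 + a) / (2 y1)
s = (3*21^2 + 20) / (2*25) mod 31 = 25
x3 = s^2 - 2 x1 mod 31 = 25^2 - 2*21 = 25
y3 = s (x1 - x3) - y1 mod 31 = 25 * (21 - 25) - 25 = 30

2P = (25, 30)


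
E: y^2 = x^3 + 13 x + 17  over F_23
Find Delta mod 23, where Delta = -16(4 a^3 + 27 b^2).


4 a^3 + 27 b^2 = 4*13^3 + 27*17^2 = 8788 + 7803 = 16591
Delta = -16 * (16591) = -265456
Delta mod 23 = 10

Delta = 10 (mod 23)


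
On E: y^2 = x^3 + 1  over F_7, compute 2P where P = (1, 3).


Doubling: s = (3 x1^2 + a) / (2 y1)
s = (3*1^2 + 0) / (2*3) mod 7 = 4
x3 = s^2 - 2 x1 mod 7 = 4^2 - 2*1 = 0
y3 = s (x1 - x3) - y1 mod 7 = 4 * (1 - 0) - 3 = 1

2P = (0, 1)


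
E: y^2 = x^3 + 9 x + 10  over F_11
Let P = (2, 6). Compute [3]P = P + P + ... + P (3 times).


k = 3 = 11_2 (binary, LSB first: 11)
Double-and-add from P = (2, 6):
  bit 0 = 1: acc = O + (2, 6) = (2, 6)
  bit 1 = 1: acc = (2, 6) + (8, 0) = (2, 5)

3P = (2, 5)


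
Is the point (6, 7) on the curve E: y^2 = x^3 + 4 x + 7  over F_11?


Check whether y^2 = x^3 + 4 x + 7 (mod 11) for (x, y) = (6, 7).
LHS: y^2 = 7^2 mod 11 = 5
RHS: x^3 + 4 x + 7 = 6^3 + 4*6 + 7 mod 11 = 5
LHS = RHS

Yes, on the curve


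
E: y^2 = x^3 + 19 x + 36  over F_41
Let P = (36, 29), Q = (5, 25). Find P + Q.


P != Q, so use the chord formula.
s = (y2 - y1) / (x2 - x1) = (37) / (10) mod 41 = 16
x3 = s^2 - x1 - x2 mod 41 = 16^2 - 36 - 5 = 10
y3 = s (x1 - x3) - y1 mod 41 = 16 * (36 - 10) - 29 = 18

P + Q = (10, 18)


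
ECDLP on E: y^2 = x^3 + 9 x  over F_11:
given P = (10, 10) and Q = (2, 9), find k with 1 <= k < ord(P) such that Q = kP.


Enumerate multiples of P until we hit Q = (2, 9):
  1P = (10, 10)
  2P = (5, 4)
  3P = (8, 10)
  4P = (4, 1)
  5P = (2, 2)
  6P = (0, 0)
  7P = (2, 9)
Match found at i = 7.

k = 7


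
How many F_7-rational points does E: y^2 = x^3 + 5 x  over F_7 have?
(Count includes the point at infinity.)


For each x in F_7, count y with y^2 = x^3 + 5 x + 0 mod 7:
  x = 0: RHS = 0, y in [0]  -> 1 point(s)
  x = 2: RHS = 4, y in [2, 5]  -> 2 point(s)
  x = 3: RHS = 0, y in [0]  -> 1 point(s)
  x = 4: RHS = 0, y in [0]  -> 1 point(s)
  x = 6: RHS = 1, y in [1, 6]  -> 2 point(s)
Affine points: 7. Add the point at infinity: total = 8.

#E(F_7) = 8


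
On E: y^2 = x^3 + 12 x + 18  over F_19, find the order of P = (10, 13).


Compute successive multiples of P until we hit O:
  1P = (10, 13)
  2P = (10, 6)
  3P = O

ord(P) = 3


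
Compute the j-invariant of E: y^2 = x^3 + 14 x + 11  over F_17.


Delta = -16(4 a^3 + 27 b^2) mod 17 = 14
-1728 * (4 a)^3 = -1728 * (4*14)^3 mod 17 = 2
j = 2 * 14^(-1) mod 17 = 5

j = 5 (mod 17)


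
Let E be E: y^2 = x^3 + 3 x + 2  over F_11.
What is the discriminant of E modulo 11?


4 a^3 + 27 b^2 = 4*3^3 + 27*2^2 = 108 + 108 = 216
Delta = -16 * (216) = -3456
Delta mod 11 = 9

Delta = 9 (mod 11)


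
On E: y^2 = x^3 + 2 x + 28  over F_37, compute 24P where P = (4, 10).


k = 24 = 11000_2 (binary, LSB first: 00011)
Double-and-add from P = (4, 10):
  bit 0 = 0: acc unchanged = O
  bit 1 = 0: acc unchanged = O
  bit 2 = 0: acc unchanged = O
  bit 3 = 1: acc = O + (24, 5) = (24, 5)
  bit 4 = 1: acc = (24, 5) + (22, 8) = (21, 9)

24P = (21, 9)


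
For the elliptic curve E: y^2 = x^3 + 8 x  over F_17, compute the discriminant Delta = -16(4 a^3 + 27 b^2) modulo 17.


4 a^3 + 27 b^2 = 4*8^3 + 27*0^2 = 2048 + 0 = 2048
Delta = -16 * (2048) = -32768
Delta mod 17 = 8

Delta = 8 (mod 17)


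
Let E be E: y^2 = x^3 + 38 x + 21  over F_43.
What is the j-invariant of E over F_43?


Delta = -16(4 a^3 + 27 b^2) mod 43 = 23
-1728 * (4 a)^3 = -1728 * (4*38)^3 mod 43 = 16
j = 16 * 23^(-1) mod 43 = 25

j = 25 (mod 43)


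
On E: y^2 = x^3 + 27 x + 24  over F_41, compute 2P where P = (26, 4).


Doubling: s = (3 x1^2 + a) / (2 y1)
s = (3*26^2 + 27) / (2*4) mod 41 = 16
x3 = s^2 - 2 x1 mod 41 = 16^2 - 2*26 = 40
y3 = s (x1 - x3) - y1 mod 41 = 16 * (26 - 40) - 4 = 18

2P = (40, 18)


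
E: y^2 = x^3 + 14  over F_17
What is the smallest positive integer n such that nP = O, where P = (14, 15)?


Compute successive multiples of P until we hit O:
  1P = (14, 15)
  2P = (8, 4)
  3P = (13, 1)
  4P = (16, 8)
  5P = (12, 12)
  6P = (6, 14)
  7P = (1, 10)
  8P = (11, 11)
  ... (continuing to 18P)
  18P = O

ord(P) = 18


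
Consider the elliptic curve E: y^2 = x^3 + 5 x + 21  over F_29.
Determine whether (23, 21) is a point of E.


Check whether y^2 = x^3 + 5 x + 21 (mod 29) for (x, y) = (23, 21).
LHS: y^2 = 21^2 mod 29 = 6
RHS: x^3 + 5 x + 21 = 23^3 + 5*23 + 21 mod 29 = 7
LHS != RHS

No, not on the curve


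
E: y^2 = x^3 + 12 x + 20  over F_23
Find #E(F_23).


For each x in F_23, count y with y^2 = x^3 + 12 x + 20 mod 23:
  x = 2: RHS = 6, y in [11, 12]  -> 2 point(s)
  x = 6: RHS = 9, y in [3, 20]  -> 2 point(s)
  x = 9: RHS = 6, y in [11, 12]  -> 2 point(s)
  x = 10: RHS = 13, y in [6, 17]  -> 2 point(s)
  x = 12: RHS = 6, y in [11, 12]  -> 2 point(s)
  x = 13: RHS = 4, y in [2, 21]  -> 2 point(s)
  x = 17: RHS = 8, y in [10, 13]  -> 2 point(s)
  x = 19: RHS = 0, y in [0]  -> 1 point(s)
  x = 20: RHS = 3, y in [7, 16]  -> 2 point(s)
Affine points: 17. Add the point at infinity: total = 18.

#E(F_23) = 18


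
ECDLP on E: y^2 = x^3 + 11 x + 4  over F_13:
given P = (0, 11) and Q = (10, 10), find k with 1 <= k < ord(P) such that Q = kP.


Enumerate multiples of P until we hit Q = (10, 10):
  1P = (0, 11)
  2P = (10, 10)
Match found at i = 2.

k = 2


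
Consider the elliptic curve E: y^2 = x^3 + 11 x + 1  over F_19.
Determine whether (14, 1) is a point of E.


Check whether y^2 = x^3 + 11 x + 1 (mod 19) for (x, y) = (14, 1).
LHS: y^2 = 1^2 mod 19 = 1
RHS: x^3 + 11 x + 1 = 14^3 + 11*14 + 1 mod 19 = 11
LHS != RHS

No, not on the curve


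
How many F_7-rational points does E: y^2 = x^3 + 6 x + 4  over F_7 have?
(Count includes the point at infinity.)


For each x in F_7, count y with y^2 = x^3 + 6 x + 4 mod 7:
  x = 0: RHS = 4, y in [2, 5]  -> 2 point(s)
  x = 1: RHS = 4, y in [2, 5]  -> 2 point(s)
  x = 3: RHS = 0, y in [0]  -> 1 point(s)
  x = 4: RHS = 1, y in [1, 6]  -> 2 point(s)
  x = 6: RHS = 4, y in [2, 5]  -> 2 point(s)
Affine points: 9. Add the point at infinity: total = 10.

#E(F_7) = 10


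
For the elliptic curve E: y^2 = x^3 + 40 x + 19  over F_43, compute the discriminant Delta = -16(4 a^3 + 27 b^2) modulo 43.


4 a^3 + 27 b^2 = 4*40^3 + 27*19^2 = 256000 + 9747 = 265747
Delta = -16 * (265747) = -4251952
Delta mod 43 = 17

Delta = 17 (mod 43)


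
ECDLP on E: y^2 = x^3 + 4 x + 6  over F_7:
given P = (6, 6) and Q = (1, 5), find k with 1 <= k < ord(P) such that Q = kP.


Enumerate multiples of P until we hit Q = (1, 5):
  1P = (6, 6)
  2P = (2, 1)
  3P = (1, 2)
  4P = (4, 4)
  5P = (5, 2)
  6P = (5, 5)
  7P = (4, 3)
  8P = (1, 5)
Match found at i = 8.

k = 8


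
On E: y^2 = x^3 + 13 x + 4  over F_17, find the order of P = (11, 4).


Compute successive multiples of P until we hit O:
  1P = (11, 4)
  2P = (11, 13)
  3P = O

ord(P) = 3


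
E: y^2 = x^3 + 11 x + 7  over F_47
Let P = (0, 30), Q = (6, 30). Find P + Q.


P != Q, so use the chord formula.
s = (y2 - y1) / (x2 - x1) = (0) / (6) mod 47 = 0
x3 = s^2 - x1 - x2 mod 47 = 0^2 - 0 - 6 = 41
y3 = s (x1 - x3) - y1 mod 47 = 0 * (0 - 41) - 30 = 17

P + Q = (41, 17)


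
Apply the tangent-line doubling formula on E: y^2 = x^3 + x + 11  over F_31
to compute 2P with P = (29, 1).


Doubling: s = (3 x1^2 + a) / (2 y1)
s = (3*29^2 + 1) / (2*1) mod 31 = 22
x3 = s^2 - 2 x1 mod 31 = 22^2 - 2*29 = 23
y3 = s (x1 - x3) - y1 mod 31 = 22 * (29 - 23) - 1 = 7

2P = (23, 7)


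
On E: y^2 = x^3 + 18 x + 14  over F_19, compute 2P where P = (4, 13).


k = 2 = 10_2 (binary, LSB first: 01)
Double-and-add from P = (4, 13):
  bit 0 = 0: acc unchanged = O
  bit 1 = 1: acc = O + (8, 9) = (8, 9)

2P = (8, 9)


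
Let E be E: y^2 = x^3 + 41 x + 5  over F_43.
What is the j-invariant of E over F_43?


Delta = -16(4 a^3 + 27 b^2) mod 43 = 32
-1728 * (4 a)^3 = -1728 * (4*41)^3 mod 43 = 11
j = 11 * 32^(-1) mod 43 = 42

j = 42 (mod 43)


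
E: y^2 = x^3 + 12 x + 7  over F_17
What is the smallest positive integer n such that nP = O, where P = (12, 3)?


Compute successive multiples of P until we hit O:
  1P = (12, 3)
  2P = (12, 14)
  3P = O

ord(P) = 3


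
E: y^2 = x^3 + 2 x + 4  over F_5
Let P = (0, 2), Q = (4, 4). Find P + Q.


P != Q, so use the chord formula.
s = (y2 - y1) / (x2 - x1) = (2) / (4) mod 5 = 3
x3 = s^2 - x1 - x2 mod 5 = 3^2 - 0 - 4 = 0
y3 = s (x1 - x3) - y1 mod 5 = 3 * (0 - 0) - 2 = 3

P + Q = (0, 3)


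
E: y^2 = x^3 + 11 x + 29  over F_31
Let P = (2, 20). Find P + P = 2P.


Doubling: s = (3 x1^2 + a) / (2 y1)
s = (3*2^2 + 11) / (2*20) mod 31 = 6
x3 = s^2 - 2 x1 mod 31 = 6^2 - 2*2 = 1
y3 = s (x1 - x3) - y1 mod 31 = 6 * (2 - 1) - 20 = 17

2P = (1, 17)


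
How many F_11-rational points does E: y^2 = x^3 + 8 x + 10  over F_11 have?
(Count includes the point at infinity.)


For each x in F_11, count y with y^2 = x^3 + 8 x + 10 mod 11:
  x = 2: RHS = 1, y in [1, 10]  -> 2 point(s)
  x = 8: RHS = 3, y in [5, 6]  -> 2 point(s)
  x = 10: RHS = 1, y in [1, 10]  -> 2 point(s)
Affine points: 6. Add the point at infinity: total = 7.

#E(F_11) = 7


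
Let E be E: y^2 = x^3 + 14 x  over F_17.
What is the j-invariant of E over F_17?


Delta = -16(4 a^3 + 27 b^2) mod 17 = 11
-1728 * (4 a)^3 = -1728 * (4*14)^3 mod 17 = 2
j = 2 * 11^(-1) mod 17 = 11

j = 11 (mod 17)


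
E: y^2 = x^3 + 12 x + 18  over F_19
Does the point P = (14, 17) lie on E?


Check whether y^2 = x^3 + 12 x + 18 (mod 19) for (x, y) = (14, 17).
LHS: y^2 = 17^2 mod 19 = 4
RHS: x^3 + 12 x + 18 = 14^3 + 12*14 + 18 mod 19 = 4
LHS = RHS

Yes, on the curve


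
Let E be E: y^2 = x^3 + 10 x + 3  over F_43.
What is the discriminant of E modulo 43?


4 a^3 + 27 b^2 = 4*10^3 + 27*3^2 = 4000 + 243 = 4243
Delta = -16 * (4243) = -67888
Delta mod 43 = 9

Delta = 9 (mod 43)


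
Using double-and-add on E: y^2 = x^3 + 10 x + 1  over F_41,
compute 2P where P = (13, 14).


k = 2 = 10_2 (binary, LSB first: 01)
Double-and-add from P = (13, 14):
  bit 0 = 0: acc unchanged = O
  bit 1 = 1: acc = O + (17, 0) = (17, 0)

2P = (17, 0)


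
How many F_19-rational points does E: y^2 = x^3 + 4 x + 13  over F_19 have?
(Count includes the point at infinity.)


For each x in F_19, count y with y^2 = x^3 + 4 x + 13 mod 19:
  x = 4: RHS = 17, y in [6, 13]  -> 2 point(s)
  x = 5: RHS = 6, y in [5, 14]  -> 2 point(s)
  x = 6: RHS = 6, y in [5, 14]  -> 2 point(s)
  x = 7: RHS = 4, y in [2, 17]  -> 2 point(s)
  x = 8: RHS = 6, y in [5, 14]  -> 2 point(s)
  x = 11: RHS = 1, y in [1, 18]  -> 2 point(s)
  x = 13: RHS = 1, y in [1, 18]  -> 2 point(s)
  x = 14: RHS = 1, y in [1, 18]  -> 2 point(s)
  x = 15: RHS = 9, y in [3, 16]  -> 2 point(s)
  x = 17: RHS = 16, y in [4, 15]  -> 2 point(s)
Affine points: 20. Add the point at infinity: total = 21.

#E(F_19) = 21


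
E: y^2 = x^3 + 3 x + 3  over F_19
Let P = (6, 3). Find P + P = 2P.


Doubling: s = (3 x1^2 + a) / (2 y1)
s = (3*6^2 + 3) / (2*3) mod 19 = 9
x3 = s^2 - 2 x1 mod 19 = 9^2 - 2*6 = 12
y3 = s (x1 - x3) - y1 mod 19 = 9 * (6 - 12) - 3 = 0

2P = (12, 0)


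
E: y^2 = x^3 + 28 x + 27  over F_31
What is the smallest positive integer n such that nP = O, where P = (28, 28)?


Compute successive multiples of P until we hit O:
  1P = (28, 28)
  2P = (22, 10)
  3P = (21, 24)
  4P = (7, 15)
  5P = (29, 26)
  6P = (9, 27)
  7P = (8, 22)
  8P = (14, 1)
  ... (continuing to 20P)
  20P = O

ord(P) = 20


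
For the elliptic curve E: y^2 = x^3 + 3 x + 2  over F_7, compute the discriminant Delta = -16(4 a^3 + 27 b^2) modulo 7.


4 a^3 + 27 b^2 = 4*3^3 + 27*2^2 = 108 + 108 = 216
Delta = -16 * (216) = -3456
Delta mod 7 = 2

Delta = 2 (mod 7)


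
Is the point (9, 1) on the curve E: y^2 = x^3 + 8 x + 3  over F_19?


Check whether y^2 = x^3 + 8 x + 3 (mod 19) for (x, y) = (9, 1).
LHS: y^2 = 1^2 mod 19 = 1
RHS: x^3 + 8 x + 3 = 9^3 + 8*9 + 3 mod 19 = 6
LHS != RHS

No, not on the curve


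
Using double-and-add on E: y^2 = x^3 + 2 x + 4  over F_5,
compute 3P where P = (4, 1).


k = 3 = 11_2 (binary, LSB first: 11)
Double-and-add from P = (4, 1):
  bit 0 = 1: acc = O + (4, 1) = (4, 1)
  bit 1 = 1: acc = (4, 1) + (2, 4) = (0, 3)

3P = (0, 3)


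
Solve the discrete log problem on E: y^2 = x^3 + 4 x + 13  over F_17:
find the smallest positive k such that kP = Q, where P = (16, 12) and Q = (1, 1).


Enumerate multiples of P until we hit Q = (1, 1):
  1P = (16, 12)
  2P = (3, 1)
  3P = (13, 1)
  4P = (9, 8)
  5P = (1, 16)
  6P = (4, 12)
  7P = (14, 5)
  8P = (12, 2)
  9P = (8, 8)
  10P = (6, 10)
  11P = (10, 13)
  12P = (0, 8)
  13P = (0, 9)
  14P = (10, 4)
  15P = (6, 7)
  16P = (8, 9)
  17P = (12, 15)
  18P = (14, 12)
  19P = (4, 5)
  20P = (1, 1)
Match found at i = 20.

k = 20


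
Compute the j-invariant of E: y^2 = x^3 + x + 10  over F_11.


Delta = -16(4 a^3 + 27 b^2) mod 11 = 10
-1728 * (4 a)^3 = -1728 * (4*1)^3 mod 11 = 2
j = 2 * 10^(-1) mod 11 = 9

j = 9 (mod 11)


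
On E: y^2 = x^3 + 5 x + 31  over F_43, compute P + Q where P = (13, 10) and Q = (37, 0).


P != Q, so use the chord formula.
s = (y2 - y1) / (x2 - x1) = (33) / (24) mod 43 = 39
x3 = s^2 - x1 - x2 mod 43 = 39^2 - 13 - 37 = 9
y3 = s (x1 - x3) - y1 mod 43 = 39 * (13 - 9) - 10 = 17

P + Q = (9, 17)


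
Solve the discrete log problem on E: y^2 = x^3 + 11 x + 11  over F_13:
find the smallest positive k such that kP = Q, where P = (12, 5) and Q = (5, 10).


Enumerate multiples of P until we hit Q = (5, 10):
  1P = (12, 5)
  2P = (5, 10)
Match found at i = 2.

k = 2


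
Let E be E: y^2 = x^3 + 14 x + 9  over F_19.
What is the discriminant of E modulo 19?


4 a^3 + 27 b^2 = 4*14^3 + 27*9^2 = 10976 + 2187 = 13163
Delta = -16 * (13163) = -210608
Delta mod 19 = 7

Delta = 7 (mod 19)


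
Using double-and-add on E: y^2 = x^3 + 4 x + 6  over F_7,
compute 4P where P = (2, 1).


k = 4 = 100_2 (binary, LSB first: 001)
Double-and-add from P = (2, 1):
  bit 0 = 0: acc unchanged = O
  bit 1 = 0: acc unchanged = O
  bit 2 = 1: acc = O + (1, 5) = (1, 5)

4P = (1, 5)


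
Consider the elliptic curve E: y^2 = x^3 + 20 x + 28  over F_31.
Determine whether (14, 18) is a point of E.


Check whether y^2 = x^3 + 20 x + 28 (mod 31) for (x, y) = (14, 18).
LHS: y^2 = 18^2 mod 31 = 14
RHS: x^3 + 20 x + 28 = 14^3 + 20*14 + 28 mod 31 = 14
LHS = RHS

Yes, on the curve


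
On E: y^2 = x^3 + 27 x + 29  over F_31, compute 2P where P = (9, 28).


Doubling: s = (3 x1^2 + a) / (2 y1)
s = (3*9^2 + 27) / (2*28) mod 31 = 17
x3 = s^2 - 2 x1 mod 31 = 17^2 - 2*9 = 23
y3 = s (x1 - x3) - y1 mod 31 = 17 * (9 - 23) - 28 = 13

2P = (23, 13)


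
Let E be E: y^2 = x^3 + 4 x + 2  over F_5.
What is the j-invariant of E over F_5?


Delta = -16(4 a^3 + 27 b^2) mod 5 = 1
-1728 * (4 a)^3 = -1728 * (4*4)^3 mod 5 = 2
j = 2 * 1^(-1) mod 5 = 2

j = 2 (mod 5)


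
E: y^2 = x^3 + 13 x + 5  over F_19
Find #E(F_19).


For each x in F_19, count y with y^2 = x^3 + 13 x + 5 mod 19:
  x = 0: RHS = 5, y in [9, 10]  -> 2 point(s)
  x = 1: RHS = 0, y in [0]  -> 1 point(s)
  x = 2: RHS = 1, y in [1, 18]  -> 2 point(s)
  x = 4: RHS = 7, y in [8, 11]  -> 2 point(s)
  x = 5: RHS = 5, y in [9, 10]  -> 2 point(s)
  x = 11: RHS = 16, y in [4, 15]  -> 2 point(s)
  x = 14: RHS = 5, y in [9, 10]  -> 2 point(s)
  x = 17: RHS = 9, y in [3, 16]  -> 2 point(s)
Affine points: 15. Add the point at infinity: total = 16.

#E(F_19) = 16


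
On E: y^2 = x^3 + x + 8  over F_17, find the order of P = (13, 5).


Compute successive multiples of P until we hit O:
  1P = (13, 5)
  2P = (6, 14)
  3P = (0, 5)
  4P = (4, 12)
  5P = (9, 7)
  6P = (8, 1)
  7P = (15, 7)
  8P = (7, 1)
  ... (continuing to 25P)
  25P = O

ord(P) = 25


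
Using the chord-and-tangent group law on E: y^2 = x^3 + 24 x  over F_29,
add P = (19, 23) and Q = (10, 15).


P != Q, so use the chord formula.
s = (y2 - y1) / (x2 - x1) = (21) / (20) mod 29 = 17
x3 = s^2 - x1 - x2 mod 29 = 17^2 - 19 - 10 = 28
y3 = s (x1 - x3) - y1 mod 29 = 17 * (19 - 28) - 23 = 27

P + Q = (28, 27)


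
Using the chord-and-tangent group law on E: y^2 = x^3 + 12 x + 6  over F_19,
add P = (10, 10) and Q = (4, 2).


P != Q, so use the chord formula.
s = (y2 - y1) / (x2 - x1) = (11) / (13) mod 19 = 14
x3 = s^2 - x1 - x2 mod 19 = 14^2 - 10 - 4 = 11
y3 = s (x1 - x3) - y1 mod 19 = 14 * (10 - 11) - 10 = 14

P + Q = (11, 14)


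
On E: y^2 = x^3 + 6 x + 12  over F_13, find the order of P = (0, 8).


Compute successive multiples of P until we hit O:
  1P = (0, 8)
  2P = (4, 10)
  3P = (6, 2)
  4P = (8, 0)
  5P = (6, 11)
  6P = (4, 3)
  7P = (0, 5)
  8P = O

ord(P) = 8


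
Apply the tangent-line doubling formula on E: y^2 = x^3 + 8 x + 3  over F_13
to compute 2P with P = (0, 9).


Doubling: s = (3 x1^2 + a) / (2 y1)
s = (3*0^2 + 8) / (2*9) mod 13 = 12
x3 = s^2 - 2 x1 mod 13 = 12^2 - 2*0 = 1
y3 = s (x1 - x3) - y1 mod 13 = 12 * (0 - 1) - 9 = 5

2P = (1, 5)


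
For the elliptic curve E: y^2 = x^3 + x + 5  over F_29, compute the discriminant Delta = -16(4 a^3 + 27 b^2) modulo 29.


4 a^3 + 27 b^2 = 4*1^3 + 27*5^2 = 4 + 675 = 679
Delta = -16 * (679) = -10864
Delta mod 29 = 11

Delta = 11 (mod 29)


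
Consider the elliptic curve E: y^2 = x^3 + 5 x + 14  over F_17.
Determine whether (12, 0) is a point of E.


Check whether y^2 = x^3 + 5 x + 14 (mod 17) for (x, y) = (12, 0).
LHS: y^2 = 0^2 mod 17 = 0
RHS: x^3 + 5 x + 14 = 12^3 + 5*12 + 14 mod 17 = 0
LHS = RHS

Yes, on the curve


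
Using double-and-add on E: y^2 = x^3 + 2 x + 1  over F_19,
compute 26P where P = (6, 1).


k = 26 = 11010_2 (binary, LSB first: 01011)
Double-and-add from P = (6, 1):
  bit 0 = 0: acc unchanged = O
  bit 1 = 1: acc = O + (11, 9) = (11, 9)
  bit 2 = 0: acc unchanged = (11, 9)
  bit 3 = 1: acc = (11, 9) + (16, 14) = (12, 9)
  bit 4 = 1: acc = (12, 9) + (7, 15) = (6, 18)

26P = (6, 18)


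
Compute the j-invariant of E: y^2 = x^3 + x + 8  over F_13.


Delta = -16(4 a^3 + 27 b^2) mod 13 = 4
-1728 * (4 a)^3 = -1728 * (4*1)^3 mod 13 = 12
j = 12 * 4^(-1) mod 13 = 3

j = 3 (mod 13)


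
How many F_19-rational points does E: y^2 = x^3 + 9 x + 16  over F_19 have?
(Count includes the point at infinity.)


For each x in F_19, count y with y^2 = x^3 + 9 x + 16 mod 19:
  x = 0: RHS = 16, y in [4, 15]  -> 2 point(s)
  x = 1: RHS = 7, y in [8, 11]  -> 2 point(s)
  x = 2: RHS = 4, y in [2, 17]  -> 2 point(s)
  x = 6: RHS = 1, y in [1, 18]  -> 2 point(s)
  x = 7: RHS = 4, y in [2, 17]  -> 2 point(s)
  x = 8: RHS = 11, y in [7, 12]  -> 2 point(s)
  x = 9: RHS = 9, y in [3, 16]  -> 2 point(s)
  x = 10: RHS = 4, y in [2, 17]  -> 2 point(s)
  x = 12: RHS = 9, y in [3, 16]  -> 2 point(s)
  x = 14: RHS = 17, y in [6, 13]  -> 2 point(s)
  x = 15: RHS = 11, y in [7, 12]  -> 2 point(s)
  x = 16: RHS = 0, y in [0]  -> 1 point(s)
  x = 17: RHS = 9, y in [3, 16]  -> 2 point(s)
  x = 18: RHS = 6, y in [5, 14]  -> 2 point(s)
Affine points: 27. Add the point at infinity: total = 28.

#E(F_19) = 28


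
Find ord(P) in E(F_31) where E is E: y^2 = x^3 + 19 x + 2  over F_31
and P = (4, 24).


Compute successive multiples of P until we hit O:
  1P = (4, 24)
  2P = (10, 18)
  3P = (18, 21)
  4P = (13, 20)
  5P = (23, 12)
  6P = (5, 6)
  7P = (5, 25)
  8P = (23, 19)
  ... (continuing to 13P)
  13P = O

ord(P) = 13


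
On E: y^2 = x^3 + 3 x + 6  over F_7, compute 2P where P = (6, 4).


k = 2 = 10_2 (binary, LSB first: 01)
Double-and-add from P = (6, 4):
  bit 0 = 0: acc unchanged = O
  bit 1 = 1: acc = O + (3, 0) = (3, 0)

2P = (3, 0)


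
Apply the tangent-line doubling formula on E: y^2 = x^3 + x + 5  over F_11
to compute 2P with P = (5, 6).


Doubling: s = (3 x1^2 + a) / (2 y1)
s = (3*5^2 + 1) / (2*6) mod 11 = 10
x3 = s^2 - 2 x1 mod 11 = 10^2 - 2*5 = 2
y3 = s (x1 - x3) - y1 mod 11 = 10 * (5 - 2) - 6 = 2

2P = (2, 2)


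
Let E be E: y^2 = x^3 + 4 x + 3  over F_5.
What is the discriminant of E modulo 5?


4 a^3 + 27 b^2 = 4*4^3 + 27*3^2 = 256 + 243 = 499
Delta = -16 * (499) = -7984
Delta mod 5 = 1

Delta = 1 (mod 5)


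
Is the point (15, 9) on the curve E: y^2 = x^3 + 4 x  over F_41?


Check whether y^2 = x^3 + 4 x + 0 (mod 41) for (x, y) = (15, 9).
LHS: y^2 = 9^2 mod 41 = 40
RHS: x^3 + 4 x + 0 = 15^3 + 4*15 + 0 mod 41 = 32
LHS != RHS

No, not on the curve


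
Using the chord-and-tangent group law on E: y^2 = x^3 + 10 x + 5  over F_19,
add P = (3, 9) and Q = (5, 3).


P != Q, so use the chord formula.
s = (y2 - y1) / (x2 - x1) = (13) / (2) mod 19 = 16
x3 = s^2 - x1 - x2 mod 19 = 16^2 - 3 - 5 = 1
y3 = s (x1 - x3) - y1 mod 19 = 16 * (3 - 1) - 9 = 4

P + Q = (1, 4)


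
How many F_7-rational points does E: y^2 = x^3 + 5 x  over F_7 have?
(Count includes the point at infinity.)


For each x in F_7, count y with y^2 = x^3 + 5 x + 0 mod 7:
  x = 0: RHS = 0, y in [0]  -> 1 point(s)
  x = 2: RHS = 4, y in [2, 5]  -> 2 point(s)
  x = 3: RHS = 0, y in [0]  -> 1 point(s)
  x = 4: RHS = 0, y in [0]  -> 1 point(s)
  x = 6: RHS = 1, y in [1, 6]  -> 2 point(s)
Affine points: 7. Add the point at infinity: total = 8.

#E(F_7) = 8


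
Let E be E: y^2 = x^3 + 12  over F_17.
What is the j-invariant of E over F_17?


Delta = -16(4 a^3 + 27 b^2) mod 17 = 12
-1728 * (4 a)^3 = -1728 * (4*0)^3 mod 17 = 0
j = 0 * 12^(-1) mod 17 = 0

j = 0 (mod 17)


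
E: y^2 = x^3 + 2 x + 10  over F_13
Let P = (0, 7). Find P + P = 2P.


Doubling: s = (3 x1^2 + a) / (2 y1)
s = (3*0^2 + 2) / (2*7) mod 13 = 2
x3 = s^2 - 2 x1 mod 13 = 2^2 - 2*0 = 4
y3 = s (x1 - x3) - y1 mod 13 = 2 * (0 - 4) - 7 = 11

2P = (4, 11)


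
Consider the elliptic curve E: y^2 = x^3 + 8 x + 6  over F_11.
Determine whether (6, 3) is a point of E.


Check whether y^2 = x^3 + 8 x + 6 (mod 11) for (x, y) = (6, 3).
LHS: y^2 = 3^2 mod 11 = 9
RHS: x^3 + 8 x + 6 = 6^3 + 8*6 + 6 mod 11 = 6
LHS != RHS

No, not on the curve


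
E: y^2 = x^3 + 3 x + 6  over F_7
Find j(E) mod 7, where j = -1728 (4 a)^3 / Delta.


Delta = -16(4 a^3 + 27 b^2) mod 7 = 3
-1728 * (4 a)^3 = -1728 * (4*3)^3 mod 7 = 6
j = 6 * 3^(-1) mod 7 = 2

j = 2 (mod 7)


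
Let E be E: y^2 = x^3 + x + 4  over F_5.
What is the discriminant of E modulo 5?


4 a^3 + 27 b^2 = 4*1^3 + 27*4^2 = 4 + 432 = 436
Delta = -16 * (436) = -6976
Delta mod 5 = 4

Delta = 4 (mod 5)


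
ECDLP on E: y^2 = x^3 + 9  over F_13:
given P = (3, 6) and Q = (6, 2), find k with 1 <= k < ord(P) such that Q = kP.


Enumerate multiples of P until we hit Q = (6, 2):
  1P = (3, 6)
  2P = (8, 12)
  3P = (5, 2)
  4P = (9, 6)
  5P = (1, 7)
  6P = (6, 2)
Match found at i = 6.

k = 6


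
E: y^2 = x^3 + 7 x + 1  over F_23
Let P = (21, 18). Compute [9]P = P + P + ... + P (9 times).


k = 9 = 1001_2 (binary, LSB first: 1001)
Double-and-add from P = (21, 18):
  bit 0 = 1: acc = O + (21, 18) = (21, 18)
  bit 1 = 0: acc unchanged = (21, 18)
  bit 2 = 0: acc unchanged = (21, 18)
  bit 3 = 1: acc = (21, 18) + (5, 0) = (13, 14)

9P = (13, 14)


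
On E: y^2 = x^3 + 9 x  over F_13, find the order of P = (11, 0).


Compute successive multiples of P until we hit O:
  1P = (11, 0)
  2P = O

ord(P) = 2


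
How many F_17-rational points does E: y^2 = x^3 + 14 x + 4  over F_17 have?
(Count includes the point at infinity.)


For each x in F_17, count y with y^2 = x^3 + 14 x + 4 mod 17:
  x = 0: RHS = 4, y in [2, 15]  -> 2 point(s)
  x = 1: RHS = 2, y in [6, 11]  -> 2 point(s)
  x = 6: RHS = 15, y in [7, 10]  -> 2 point(s)
  x = 8: RHS = 16, y in [4, 13]  -> 2 point(s)
  x = 9: RHS = 9, y in [3, 14]  -> 2 point(s)
  x = 12: RHS = 13, y in [8, 9]  -> 2 point(s)
  x = 15: RHS = 2, y in [6, 11]  -> 2 point(s)
Affine points: 14. Add the point at infinity: total = 15.

#E(F_17) = 15


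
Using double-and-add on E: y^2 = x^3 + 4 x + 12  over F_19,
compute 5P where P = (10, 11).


k = 5 = 101_2 (binary, LSB first: 101)
Double-and-add from P = (10, 11):
  bit 0 = 1: acc = O + (10, 11) = (10, 11)
  bit 1 = 0: acc unchanged = (10, 11)
  bit 2 = 1: acc = (10, 11) + (18, 11) = (10, 8)

5P = (10, 8)


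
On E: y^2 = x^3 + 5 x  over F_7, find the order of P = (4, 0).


Compute successive multiples of P until we hit O:
  1P = (4, 0)
  2P = O

ord(P) = 2


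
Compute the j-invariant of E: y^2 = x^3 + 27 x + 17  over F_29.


Delta = -16(4 a^3 + 27 b^2) mod 29 = 16
-1728 * (4 a)^3 = -1728 * (4*27)^3 mod 29 = 4
j = 4 * 16^(-1) mod 29 = 22

j = 22 (mod 29)


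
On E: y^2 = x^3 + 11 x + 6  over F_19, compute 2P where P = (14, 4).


Doubling: s = (3 x1^2 + a) / (2 y1)
s = (3*14^2 + 11) / (2*4) mod 19 = 6
x3 = s^2 - 2 x1 mod 19 = 6^2 - 2*14 = 8
y3 = s (x1 - x3) - y1 mod 19 = 6 * (14 - 8) - 4 = 13

2P = (8, 13)


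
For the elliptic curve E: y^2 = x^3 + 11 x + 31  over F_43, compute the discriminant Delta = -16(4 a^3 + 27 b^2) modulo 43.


4 a^3 + 27 b^2 = 4*11^3 + 27*31^2 = 5324 + 25947 = 31271
Delta = -16 * (31271) = -500336
Delta mod 43 = 12

Delta = 12 (mod 43)


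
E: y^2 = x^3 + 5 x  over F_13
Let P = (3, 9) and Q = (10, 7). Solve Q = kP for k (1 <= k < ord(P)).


Enumerate multiples of P until we hit Q = (10, 7):
  1P = (3, 9)
  2P = (10, 6)
  3P = (10, 7)
Match found at i = 3.

k = 3


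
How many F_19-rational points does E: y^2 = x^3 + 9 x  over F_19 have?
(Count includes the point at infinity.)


For each x in F_19, count y with y^2 = x^3 + 9 x + 0 mod 19:
  x = 0: RHS = 0, y in [0]  -> 1 point(s)
  x = 2: RHS = 7, y in [8, 11]  -> 2 point(s)
  x = 3: RHS = 16, y in [4, 15]  -> 2 point(s)
  x = 4: RHS = 5, y in [9, 10]  -> 2 point(s)
  x = 6: RHS = 4, y in [2, 17]  -> 2 point(s)
  x = 7: RHS = 7, y in [8, 11]  -> 2 point(s)
  x = 10: RHS = 7, y in [8, 11]  -> 2 point(s)
  x = 11: RHS = 5, y in [9, 10]  -> 2 point(s)
  x = 14: RHS = 1, y in [1, 18]  -> 2 point(s)
  x = 18: RHS = 9, y in [3, 16]  -> 2 point(s)
Affine points: 19. Add the point at infinity: total = 20.

#E(F_19) = 20


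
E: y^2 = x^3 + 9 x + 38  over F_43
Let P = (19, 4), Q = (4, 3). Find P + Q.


P != Q, so use the chord formula.
s = (y2 - y1) / (x2 - x1) = (42) / (28) mod 43 = 23
x3 = s^2 - x1 - x2 mod 43 = 23^2 - 19 - 4 = 33
y3 = s (x1 - x3) - y1 mod 43 = 23 * (19 - 33) - 4 = 18

P + Q = (33, 18)


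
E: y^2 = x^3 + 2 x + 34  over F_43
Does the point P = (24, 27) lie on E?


Check whether y^2 = x^3 + 2 x + 34 (mod 43) for (x, y) = (24, 27).
LHS: y^2 = 27^2 mod 43 = 41
RHS: x^3 + 2 x + 34 = 24^3 + 2*24 + 34 mod 43 = 17
LHS != RHS

No, not on the curve


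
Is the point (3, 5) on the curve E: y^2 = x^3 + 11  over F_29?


Check whether y^2 = x^3 + 0 x + 11 (mod 29) for (x, y) = (3, 5).
LHS: y^2 = 5^2 mod 29 = 25
RHS: x^3 + 0 x + 11 = 3^3 + 0*3 + 11 mod 29 = 9
LHS != RHS

No, not on the curve


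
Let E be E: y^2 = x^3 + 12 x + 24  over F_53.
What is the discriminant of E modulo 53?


4 a^3 + 27 b^2 = 4*12^3 + 27*24^2 = 6912 + 15552 = 22464
Delta = -16 * (22464) = -359424
Delta mod 53 = 22

Delta = 22 (mod 53)


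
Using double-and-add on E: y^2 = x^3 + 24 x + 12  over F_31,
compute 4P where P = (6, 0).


k = 4 = 100_2 (binary, LSB first: 001)
Double-and-add from P = (6, 0):
  bit 0 = 0: acc unchanged = O
  bit 1 = 0: acc unchanged = O
  bit 2 = 1: acc = O + O = O

4P = O


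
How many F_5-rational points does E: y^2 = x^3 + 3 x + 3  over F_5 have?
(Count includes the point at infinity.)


For each x in F_5, count y with y^2 = x^3 + 3 x + 3 mod 5:
  x = 3: RHS = 4, y in [2, 3]  -> 2 point(s)
  x = 4: RHS = 4, y in [2, 3]  -> 2 point(s)
Affine points: 4. Add the point at infinity: total = 5.

#E(F_5) = 5


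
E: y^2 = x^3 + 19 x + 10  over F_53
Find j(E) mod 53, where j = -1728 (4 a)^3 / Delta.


Delta = -16(4 a^3 + 27 b^2) mod 53 = 18
-1728 * (4 a)^3 = -1728 * (4*19)^3 mod 53 = 47
j = 47 * 18^(-1) mod 53 = 35

j = 35 (mod 53)


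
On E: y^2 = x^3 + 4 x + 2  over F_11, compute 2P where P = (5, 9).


Doubling: s = (3 x1^2 + a) / (2 y1)
s = (3*5^2 + 4) / (2*9) mod 11 = 5
x3 = s^2 - 2 x1 mod 11 = 5^2 - 2*5 = 4
y3 = s (x1 - x3) - y1 mod 11 = 5 * (5 - 4) - 9 = 7

2P = (4, 7)


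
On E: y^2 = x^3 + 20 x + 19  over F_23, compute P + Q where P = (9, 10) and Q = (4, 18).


P != Q, so use the chord formula.
s = (y2 - y1) / (x2 - x1) = (8) / (18) mod 23 = 3
x3 = s^2 - x1 - x2 mod 23 = 3^2 - 9 - 4 = 19
y3 = s (x1 - x3) - y1 mod 23 = 3 * (9 - 19) - 10 = 6

P + Q = (19, 6)


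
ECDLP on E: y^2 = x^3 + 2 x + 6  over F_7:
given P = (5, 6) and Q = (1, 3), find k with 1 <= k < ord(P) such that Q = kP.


Enumerate multiples of P until we hit Q = (1, 3):
  1P = (5, 6)
  2P = (4, 1)
  3P = (2, 2)
  4P = (1, 4)
  5P = (3, 2)
  6P = (3, 5)
  7P = (1, 3)
Match found at i = 7.

k = 7


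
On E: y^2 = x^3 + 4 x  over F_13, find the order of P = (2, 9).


Compute successive multiples of P until we hit O:
  1P = (2, 9)
  2P = (0, 0)
  3P = (2, 4)
  4P = O

ord(P) = 4


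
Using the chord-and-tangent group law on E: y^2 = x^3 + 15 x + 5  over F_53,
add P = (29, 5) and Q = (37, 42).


P != Q, so use the chord formula.
s = (y2 - y1) / (x2 - x1) = (37) / (8) mod 53 = 51
x3 = s^2 - x1 - x2 mod 53 = 51^2 - 29 - 37 = 44
y3 = s (x1 - x3) - y1 mod 53 = 51 * (29 - 44) - 5 = 25

P + Q = (44, 25)


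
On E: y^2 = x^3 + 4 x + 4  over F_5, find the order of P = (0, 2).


Compute successive multiples of P until we hit O:
  1P = (0, 2)
  2P = (1, 2)
  3P = (4, 3)
  4P = (2, 0)
  5P = (4, 2)
  6P = (1, 3)
  7P = (0, 3)
  8P = O

ord(P) = 8


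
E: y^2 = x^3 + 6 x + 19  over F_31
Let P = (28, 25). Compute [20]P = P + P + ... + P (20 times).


k = 20 = 10100_2 (binary, LSB first: 00101)
Double-and-add from P = (28, 25):
  bit 0 = 0: acc unchanged = O
  bit 1 = 0: acc unchanged = O
  bit 2 = 1: acc = O + (7, 1) = (7, 1)
  bit 3 = 0: acc unchanged = (7, 1)
  bit 4 = 1: acc = (7, 1) + (2, 16) = (0, 9)

20P = (0, 9)


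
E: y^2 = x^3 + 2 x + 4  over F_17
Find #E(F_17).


For each x in F_17, count y with y^2 = x^3 + 2 x + 4 mod 17:
  x = 0: RHS = 4, y in [2, 15]  -> 2 point(s)
  x = 2: RHS = 16, y in [4, 13]  -> 2 point(s)
  x = 4: RHS = 8, y in [5, 12]  -> 2 point(s)
  x = 7: RHS = 4, y in [2, 15]  -> 2 point(s)
  x = 10: RHS = 4, y in [2, 15]  -> 2 point(s)
  x = 13: RHS = 0, y in [0]  -> 1 point(s)
  x = 15: RHS = 9, y in [3, 14]  -> 2 point(s)
  x = 16: RHS = 1, y in [1, 16]  -> 2 point(s)
Affine points: 15. Add the point at infinity: total = 16.

#E(F_17) = 16


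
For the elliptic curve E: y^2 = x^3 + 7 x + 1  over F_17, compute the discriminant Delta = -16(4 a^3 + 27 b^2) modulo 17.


4 a^3 + 27 b^2 = 4*7^3 + 27*1^2 = 1372 + 27 = 1399
Delta = -16 * (1399) = -22384
Delta mod 17 = 5

Delta = 5 (mod 17)


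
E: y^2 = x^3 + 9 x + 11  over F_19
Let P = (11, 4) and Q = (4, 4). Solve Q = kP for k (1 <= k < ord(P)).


Enumerate multiples of P until we hit Q = (4, 4):
  1P = (11, 4)
  2P = (17, 2)
  3P = (8, 14)
  4P = (9, 2)
  5P = (0, 7)
  6P = (12, 17)
  7P = (13, 8)
  8P = (18, 1)
  9P = (15, 14)
  10P = (4, 4)
Match found at i = 10.

k = 10


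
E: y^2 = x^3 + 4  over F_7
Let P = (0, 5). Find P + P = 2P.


Doubling: s = (3 x1^2 + a) / (2 y1)
s = (3*0^2 + 0) / (2*5) mod 7 = 0
x3 = s^2 - 2 x1 mod 7 = 0^2 - 2*0 = 0
y3 = s (x1 - x3) - y1 mod 7 = 0 * (0 - 0) - 5 = 2

2P = (0, 2)


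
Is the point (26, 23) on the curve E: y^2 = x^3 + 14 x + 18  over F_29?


Check whether y^2 = x^3 + 14 x + 18 (mod 29) for (x, y) = (26, 23).
LHS: y^2 = 23^2 mod 29 = 7
RHS: x^3 + 14 x + 18 = 26^3 + 14*26 + 18 mod 29 = 7
LHS = RHS

Yes, on the curve


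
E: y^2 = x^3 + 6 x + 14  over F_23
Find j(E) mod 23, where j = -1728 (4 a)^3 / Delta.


Delta = -16(4 a^3 + 27 b^2) mod 23 = 13
-1728 * (4 a)^3 = -1728 * (4*6)^3 mod 23 = 20
j = 20 * 13^(-1) mod 23 = 21

j = 21 (mod 23)


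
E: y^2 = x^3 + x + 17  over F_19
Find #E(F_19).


For each x in F_19, count y with y^2 = x^3 + 1 x + 17 mod 19:
  x = 0: RHS = 17, y in [6, 13]  -> 2 point(s)
  x = 1: RHS = 0, y in [0]  -> 1 point(s)
  x = 3: RHS = 9, y in [3, 16]  -> 2 point(s)
  x = 4: RHS = 9, y in [3, 16]  -> 2 point(s)
  x = 6: RHS = 11, y in [7, 12]  -> 2 point(s)
  x = 7: RHS = 6, y in [5, 14]  -> 2 point(s)
  x = 8: RHS = 5, y in [9, 10]  -> 2 point(s)
  x = 10: RHS = 1, y in [1, 18]  -> 2 point(s)
  x = 12: RHS = 9, y in [3, 16]  -> 2 point(s)
  x = 13: RHS = 4, y in [2, 17]  -> 2 point(s)
  x = 14: RHS = 1, y in [1, 18]  -> 2 point(s)
  x = 15: RHS = 6, y in [5, 14]  -> 2 point(s)
  x = 16: RHS = 6, y in [5, 14]  -> 2 point(s)
  x = 17: RHS = 7, y in [8, 11]  -> 2 point(s)
Affine points: 27. Add the point at infinity: total = 28.

#E(F_19) = 28


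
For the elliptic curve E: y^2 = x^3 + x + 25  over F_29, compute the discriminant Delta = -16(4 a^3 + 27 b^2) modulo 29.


4 a^3 + 27 b^2 = 4*1^3 + 27*25^2 = 4 + 16875 = 16879
Delta = -16 * (16879) = -270064
Delta mod 29 = 13

Delta = 13 (mod 29)


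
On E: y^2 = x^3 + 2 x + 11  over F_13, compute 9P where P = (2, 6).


k = 9 = 1001_2 (binary, LSB first: 1001)
Double-and-add from P = (2, 6):
  bit 0 = 1: acc = O + (2, 6) = (2, 6)
  bit 1 = 0: acc unchanged = (2, 6)
  bit 2 = 0: acc unchanged = (2, 6)
  bit 3 = 1: acc = (2, 6) + (5, 9) = (7, 2)

9P = (7, 2)


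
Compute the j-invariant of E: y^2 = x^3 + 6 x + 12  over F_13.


Delta = -16(4 a^3 + 27 b^2) mod 13 = 5
-1728 * (4 a)^3 = -1728 * (4*6)^3 mod 13 = 5
j = 5 * 5^(-1) mod 13 = 1

j = 1 (mod 13)


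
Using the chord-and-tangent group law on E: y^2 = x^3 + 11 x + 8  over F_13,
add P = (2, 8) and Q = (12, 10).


P != Q, so use the chord formula.
s = (y2 - y1) / (x2 - x1) = (2) / (10) mod 13 = 8
x3 = s^2 - x1 - x2 mod 13 = 8^2 - 2 - 12 = 11
y3 = s (x1 - x3) - y1 mod 13 = 8 * (2 - 11) - 8 = 11

P + Q = (11, 11)


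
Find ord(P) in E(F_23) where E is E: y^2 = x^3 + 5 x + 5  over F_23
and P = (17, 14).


Compute successive multiples of P until we hit O:
  1P = (17, 14)
  2P = (14, 17)
  3P = (16, 8)
  4P = (3, 1)
  5P = (19, 17)
  6P = (18, 19)
  7P = (13, 6)
  8P = (20, 3)
  ... (continuing to 18P)
  18P = O

ord(P) = 18


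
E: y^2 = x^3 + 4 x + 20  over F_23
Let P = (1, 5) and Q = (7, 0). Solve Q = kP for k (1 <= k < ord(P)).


Enumerate multiples of P until we hit Q = (7, 0):
  1P = (1, 5)
  2P = (7, 0)
Match found at i = 2.

k = 2


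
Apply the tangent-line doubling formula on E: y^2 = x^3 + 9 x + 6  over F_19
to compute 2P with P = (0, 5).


Doubling: s = (3 x1^2 + a) / (2 y1)
s = (3*0^2 + 9) / (2*5) mod 19 = 18
x3 = s^2 - 2 x1 mod 19 = 18^2 - 2*0 = 1
y3 = s (x1 - x3) - y1 mod 19 = 18 * (0 - 1) - 5 = 15

2P = (1, 15)


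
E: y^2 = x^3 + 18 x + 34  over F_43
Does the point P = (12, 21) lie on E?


Check whether y^2 = x^3 + 18 x + 34 (mod 43) for (x, y) = (12, 21).
LHS: y^2 = 21^2 mod 43 = 11
RHS: x^3 + 18 x + 34 = 12^3 + 18*12 + 34 mod 43 = 0
LHS != RHS

No, not on the curve


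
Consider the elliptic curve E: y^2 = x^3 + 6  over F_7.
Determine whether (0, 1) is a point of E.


Check whether y^2 = x^3 + 0 x + 6 (mod 7) for (x, y) = (0, 1).
LHS: y^2 = 1^2 mod 7 = 1
RHS: x^3 + 0 x + 6 = 0^3 + 0*0 + 6 mod 7 = 6
LHS != RHS

No, not on the curve


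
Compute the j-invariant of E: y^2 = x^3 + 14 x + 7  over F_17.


Delta = -16(4 a^3 + 27 b^2) mod 17 = 8
-1728 * (4 a)^3 = -1728 * (4*14)^3 mod 17 = 2
j = 2 * 8^(-1) mod 17 = 13

j = 13 (mod 17)


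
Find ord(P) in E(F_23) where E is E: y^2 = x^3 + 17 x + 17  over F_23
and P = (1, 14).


Compute successive multiples of P until we hit O:
  1P = (1, 14)
  2P = (14, 3)
  3P = (3, 16)
  4P = (20, 13)
  5P = (15, 17)
  6P = (2, 17)
  7P = (6, 17)
  8P = (9, 18)
  ... (continuing to 18P)
  18P = O

ord(P) = 18


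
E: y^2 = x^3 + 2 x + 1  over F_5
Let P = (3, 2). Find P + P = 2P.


Doubling: s = (3 x1^2 + a) / (2 y1)
s = (3*3^2 + 2) / (2*2) mod 5 = 1
x3 = s^2 - 2 x1 mod 5 = 1^2 - 2*3 = 0
y3 = s (x1 - x3) - y1 mod 5 = 1 * (3 - 0) - 2 = 1

2P = (0, 1)


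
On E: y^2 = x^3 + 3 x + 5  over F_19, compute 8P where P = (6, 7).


k = 8 = 1000_2 (binary, LSB first: 0001)
Double-and-add from P = (6, 7):
  bit 0 = 0: acc unchanged = O
  bit 1 = 0: acc unchanged = O
  bit 2 = 0: acc unchanged = O
  bit 3 = 1: acc = O + (8, 16) = (8, 16)

8P = (8, 16)


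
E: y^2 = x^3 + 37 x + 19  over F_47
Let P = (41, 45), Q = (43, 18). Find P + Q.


P != Q, so use the chord formula.
s = (y2 - y1) / (x2 - x1) = (20) / (2) mod 47 = 10
x3 = s^2 - x1 - x2 mod 47 = 10^2 - 41 - 43 = 16
y3 = s (x1 - x3) - y1 mod 47 = 10 * (41 - 16) - 45 = 17

P + Q = (16, 17)


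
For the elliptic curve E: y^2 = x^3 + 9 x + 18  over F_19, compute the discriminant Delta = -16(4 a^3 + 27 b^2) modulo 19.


4 a^3 + 27 b^2 = 4*9^3 + 27*18^2 = 2916 + 8748 = 11664
Delta = -16 * (11664) = -186624
Delta mod 19 = 13

Delta = 13 (mod 19)


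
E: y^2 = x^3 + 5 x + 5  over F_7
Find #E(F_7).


For each x in F_7, count y with y^2 = x^3 + 5 x + 5 mod 7:
  x = 1: RHS = 4, y in [2, 5]  -> 2 point(s)
  x = 2: RHS = 2, y in [3, 4]  -> 2 point(s)
  x = 5: RHS = 1, y in [1, 6]  -> 2 point(s)
Affine points: 6. Add the point at infinity: total = 7.

#E(F_7) = 7


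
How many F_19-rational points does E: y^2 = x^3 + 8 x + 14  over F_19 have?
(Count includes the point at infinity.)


For each x in F_19, count y with y^2 = x^3 + 8 x + 14 mod 19:
  x = 1: RHS = 4, y in [2, 17]  -> 2 point(s)
  x = 2: RHS = 0, y in [0]  -> 1 point(s)
  x = 8: RHS = 1, y in [1, 18]  -> 2 point(s)
  x = 9: RHS = 17, y in [6, 13]  -> 2 point(s)
  x = 10: RHS = 11, y in [7, 12]  -> 2 point(s)
  x = 13: RHS = 16, y in [4, 15]  -> 2 point(s)
  x = 14: RHS = 1, y in [1, 18]  -> 2 point(s)
  x = 16: RHS = 1, y in [1, 18]  -> 2 point(s)
  x = 17: RHS = 9, y in [3, 16]  -> 2 point(s)
  x = 18: RHS = 5, y in [9, 10]  -> 2 point(s)
Affine points: 19. Add the point at infinity: total = 20.

#E(F_19) = 20


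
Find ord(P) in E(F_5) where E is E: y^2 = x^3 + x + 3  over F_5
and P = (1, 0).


Compute successive multiples of P until we hit O:
  1P = (1, 0)
  2P = O

ord(P) = 2
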